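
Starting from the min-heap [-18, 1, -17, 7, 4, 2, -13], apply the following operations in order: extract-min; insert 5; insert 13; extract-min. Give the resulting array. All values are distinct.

[-13, 1, 2, 7, 4, 13, 5]

extract-min → returns -18:
  remove root -18; move last element -13 to root → [-13, 1, -17, 7, 4, 2]
  -13 vs smaller child -17 at index 2, swap → [-17, 1, -13, 7, 4, 2]
insert 5:
  append 5 at index 6 → [-17, 1, -13, 7, 4, 2, 5] (no swap needed)
insert 13:
  append 13 at index 7 → [-17, 1, -13, 7, 4, 2, 5, 13] (no swap needed)
extract-min → returns -17:
  remove root -17; move last element 13 to root → [13, 1, -13, 7, 4, 2, 5]
  13 vs smaller child -13 at index 2, swap → [-13, 1, 13, 7, 4, 2, 5]
  13 vs smaller child 2 at index 5, swap → [-13, 1, 2, 7, 4, 13, 5]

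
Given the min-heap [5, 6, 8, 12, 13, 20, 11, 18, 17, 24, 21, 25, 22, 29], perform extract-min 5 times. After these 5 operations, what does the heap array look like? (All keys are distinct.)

[13, 17, 20, 18, 21, 25, 22, 24, 29]

extract-min #1 returns 5:
  remove root 5; move last element 29 to root → [29, 6, 8, 12, 13, 20, 11, 18, 17, 24, 21, 25, 22]
  29 vs smaller child 6 at index 1, swap → [6, 29, 8, 12, 13, 20, 11, 18, 17, 24, 21, 25, 22]
  29 vs smaller child 12 at index 3, swap → [6, 12, 8, 29, 13, 20, 11, 18, 17, 24, 21, 25, 22]
  29 vs smaller child 17 at index 8, swap → [6, 12, 8, 17, 13, 20, 11, 18, 29, 24, 21, 25, 22]
extract-min #2 returns 6:
  remove root 6; move last element 22 to root → [22, 12, 8, 17, 13, 20, 11, 18, 29, 24, 21, 25]
  22 vs smaller child 8 at index 2, swap → [8, 12, 22, 17, 13, 20, 11, 18, 29, 24, 21, 25]
  22 vs smaller child 11 at index 6, swap → [8, 12, 11, 17, 13, 20, 22, 18, 29, 24, 21, 25]
extract-min #3 returns 8:
  remove root 8; move last element 25 to root → [25, 12, 11, 17, 13, 20, 22, 18, 29, 24, 21]
  25 vs smaller child 11 at index 2, swap → [11, 12, 25, 17, 13, 20, 22, 18, 29, 24, 21]
  25 vs smaller child 20 at index 5, swap → [11, 12, 20, 17, 13, 25, 22, 18, 29, 24, 21]
extract-min #4 returns 11:
  remove root 11; move last element 21 to root → [21, 12, 20, 17, 13, 25, 22, 18, 29, 24]
  21 vs smaller child 12 at index 1, swap → [12, 21, 20, 17, 13, 25, 22, 18, 29, 24]
  21 vs smaller child 13 at index 4, swap → [12, 13, 20, 17, 21, 25, 22, 18, 29, 24]
extract-min #5 returns 12:
  remove root 12; move last element 24 to root → [24, 13, 20, 17, 21, 25, 22, 18, 29]
  24 vs smaller child 13 at index 1, swap → [13, 24, 20, 17, 21, 25, 22, 18, 29]
  24 vs smaller child 17 at index 3, swap → [13, 17, 20, 24, 21, 25, 22, 18, 29]
  24 vs smaller child 18 at index 7, swap → [13, 17, 20, 18, 21, 25, 22, 24, 29]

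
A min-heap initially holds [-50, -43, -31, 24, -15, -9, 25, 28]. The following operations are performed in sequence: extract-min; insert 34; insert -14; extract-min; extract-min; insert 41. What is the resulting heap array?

[-15, -14, -9, 34, 28, 24, 25, 41]

extract-min → returns -50:
  remove root -50; move last element 28 to root → [28, -43, -31, 24, -15, -9, 25]
  28 vs smaller child -43 at index 1, swap → [-43, 28, -31, 24, -15, -9, 25]
  28 vs smaller child -15 at index 4, swap → [-43, -15, -31, 24, 28, -9, 25]
insert 34:
  append 34 at index 7 → [-43, -15, -31, 24, 28, -9, 25, 34] (no swap needed)
insert -14:
  append -14 at index 8 → [-43, -15, -31, 24, 28, -9, 25, 34, -14]
  -14 < parent 24 at index 3, swap → [-43, -15, -31, -14, 28, -9, 25, 34, 24]
extract-min → returns -43:
  remove root -43; move last element 24 to root → [24, -15, -31, -14, 28, -9, 25, 34]
  24 vs smaller child -31 at index 2, swap → [-31, -15, 24, -14, 28, -9, 25, 34]
  24 vs smaller child -9 at index 5, swap → [-31, -15, -9, -14, 28, 24, 25, 34]
extract-min → returns -31:
  remove root -31; move last element 34 to root → [34, -15, -9, -14, 28, 24, 25]
  34 vs smaller child -15 at index 1, swap → [-15, 34, -9, -14, 28, 24, 25]
  34 vs smaller child -14 at index 3, swap → [-15, -14, -9, 34, 28, 24, 25]
insert 41:
  append 41 at index 7 → [-15, -14, -9, 34, 28, 24, 25, 41] (no swap needed)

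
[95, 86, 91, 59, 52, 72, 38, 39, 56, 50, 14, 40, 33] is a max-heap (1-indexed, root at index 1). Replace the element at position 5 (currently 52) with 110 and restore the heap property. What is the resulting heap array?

[110, 95, 91, 59, 86, 72, 38, 39, 56, 50, 14, 40, 33]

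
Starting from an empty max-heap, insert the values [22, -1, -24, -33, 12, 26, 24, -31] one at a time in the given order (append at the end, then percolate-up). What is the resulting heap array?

[26, 12, 24, -31, -1, -24, 22, -33]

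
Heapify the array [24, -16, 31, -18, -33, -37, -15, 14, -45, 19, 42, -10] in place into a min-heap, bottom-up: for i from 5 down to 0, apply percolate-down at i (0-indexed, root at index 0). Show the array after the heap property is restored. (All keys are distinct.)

sift down from index 5: already satisfies heap property
sift down from index 4: already satisfies heap property
sift down from index 3:
  -18 vs smaller child -45 at index 8, swap → [24, -16, 31, -45, -33, -37, -15, 14, -18, 19, 42, -10]
sift down from index 2:
  31 vs smaller child -37 at index 5, swap → [24, -16, -37, -45, -33, 31, -15, 14, -18, 19, 42, -10]
  31 vs only child -10 at index 11, swap → [24, -16, -37, -45, -33, -10, -15, 14, -18, 19, 42, 31]
sift down from index 1:
  -16 vs smaller child -45 at index 3, swap → [24, -45, -37, -16, -33, -10, -15, 14, -18, 19, 42, 31]
  -16 vs smaller child -18 at index 8, swap → [24, -45, -37, -18, -33, -10, -15, 14, -16, 19, 42, 31]
sift down from index 0:
  24 vs smaller child -45 at index 1, swap → [-45, 24, -37, -18, -33, -10, -15, 14, -16, 19, 42, 31]
  24 vs smaller child -33 at index 4, swap → [-45, -33, -37, -18, 24, -10, -15, 14, -16, 19, 42, 31]
  24 vs smaller child 19 at index 9, swap → [-45, -33, -37, -18, 19, -10, -15, 14, -16, 24, 42, 31]

[-45, -33, -37, -18, 19, -10, -15, 14, -16, 24, 42, 31]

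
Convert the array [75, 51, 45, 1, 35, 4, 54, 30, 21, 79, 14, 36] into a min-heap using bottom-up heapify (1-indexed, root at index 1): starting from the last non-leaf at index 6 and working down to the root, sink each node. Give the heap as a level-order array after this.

sift down from index 6: already satisfies heap property
sift down from index 5:
  35 vs smaller child 14 at index 11, swap → [75, 51, 45, 1, 14, 4, 54, 30, 21, 79, 35, 36]
sift down from index 4: already satisfies heap property
sift down from index 3:
  45 vs smaller child 4 at index 6, swap → [75, 51, 4, 1, 14, 45, 54, 30, 21, 79, 35, 36]
  45 vs only child 36 at index 12, swap → [75, 51, 4, 1, 14, 36, 54, 30, 21, 79, 35, 45]
sift down from index 2:
  51 vs smaller child 1 at index 4, swap → [75, 1, 4, 51, 14, 36, 54, 30, 21, 79, 35, 45]
  51 vs smaller child 21 at index 9, swap → [75, 1, 4, 21, 14, 36, 54, 30, 51, 79, 35, 45]
sift down from index 1:
  75 vs smaller child 1 at index 2, swap → [1, 75, 4, 21, 14, 36, 54, 30, 51, 79, 35, 45]
  75 vs smaller child 14 at index 5, swap → [1, 14, 4, 21, 75, 36, 54, 30, 51, 79, 35, 45]
  75 vs smaller child 35 at index 11, swap → [1, 14, 4, 21, 35, 36, 54, 30, 51, 79, 75, 45]

[1, 14, 4, 21, 35, 36, 54, 30, 51, 79, 75, 45]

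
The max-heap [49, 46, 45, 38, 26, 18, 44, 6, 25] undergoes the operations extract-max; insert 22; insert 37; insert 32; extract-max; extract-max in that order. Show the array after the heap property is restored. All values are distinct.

[44, 38, 32, 25, 37, 18, 26, 6, 22]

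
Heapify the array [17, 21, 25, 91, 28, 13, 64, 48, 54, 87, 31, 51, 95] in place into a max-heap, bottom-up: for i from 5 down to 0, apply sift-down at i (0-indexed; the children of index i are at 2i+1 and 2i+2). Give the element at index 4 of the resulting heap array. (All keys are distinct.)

87

sift down from index 5:
  13 vs larger child 95 at index 12, swap → [17, 21, 25, 91, 28, 95, 64, 48, 54, 87, 31, 51, 13]
sift down from index 4:
  28 vs larger child 87 at index 9, swap → [17, 21, 25, 91, 87, 95, 64, 48, 54, 28, 31, 51, 13]
sift down from index 3: already satisfies heap property
sift down from index 2:
  25 vs larger child 95 at index 5, swap → [17, 21, 95, 91, 87, 25, 64, 48, 54, 28, 31, 51, 13]
  25 vs larger child 51 at index 11, swap → [17, 21, 95, 91, 87, 51, 64, 48, 54, 28, 31, 25, 13]
sift down from index 1:
  21 vs larger child 91 at index 3, swap → [17, 91, 95, 21, 87, 51, 64, 48, 54, 28, 31, 25, 13]
  21 vs larger child 54 at index 8, swap → [17, 91, 95, 54, 87, 51, 64, 48, 21, 28, 31, 25, 13]
sift down from index 0:
  17 vs larger child 95 at index 2, swap → [95, 91, 17, 54, 87, 51, 64, 48, 21, 28, 31, 25, 13]
  17 vs larger child 64 at index 6, swap → [95, 91, 64, 54, 87, 51, 17, 48, 21, 28, 31, 25, 13]
resulting array: [95, 91, 64, 54, 87, 51, 17, 48, 21, 28, 31, 25, 13]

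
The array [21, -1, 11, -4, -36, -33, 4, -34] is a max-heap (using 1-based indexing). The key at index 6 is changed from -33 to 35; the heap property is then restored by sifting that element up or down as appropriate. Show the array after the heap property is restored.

set index 6 from -33 to 35 → [21, -1, 11, -4, -36, 35, 4, -34]
35 > parent 11 at index 3, swap → [21, -1, 35, -4, -36, 11, 4, -34]
35 > parent 21 at index 1, swap → [35, -1, 21, -4, -36, 11, 4, -34]

[35, -1, 21, -4, -36, 11, 4, -34]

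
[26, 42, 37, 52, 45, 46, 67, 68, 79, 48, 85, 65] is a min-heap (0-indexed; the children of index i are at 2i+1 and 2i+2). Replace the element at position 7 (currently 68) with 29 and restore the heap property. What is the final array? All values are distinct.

[26, 29, 37, 42, 45, 46, 67, 52, 79, 48, 85, 65]

set index 7 from 68 to 29 → [26, 42, 37, 52, 45, 46, 67, 29, 79, 48, 85, 65]
29 < parent 52 at index 3, swap → [26, 42, 37, 29, 45, 46, 67, 52, 79, 48, 85, 65]
29 < parent 42 at index 1, swap → [26, 29, 37, 42, 45, 46, 67, 52, 79, 48, 85, 65]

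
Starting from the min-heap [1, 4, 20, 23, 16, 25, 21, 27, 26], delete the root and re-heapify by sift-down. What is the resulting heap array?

remove root 1; move last element 26 to root → [26, 4, 20, 23, 16, 25, 21, 27]
26 vs smaller child 4 at index 1, swap → [4, 26, 20, 23, 16, 25, 21, 27]
26 vs smaller child 16 at index 4, swap → [4, 16, 20, 23, 26, 25, 21, 27]

[4, 16, 20, 23, 26, 25, 21, 27]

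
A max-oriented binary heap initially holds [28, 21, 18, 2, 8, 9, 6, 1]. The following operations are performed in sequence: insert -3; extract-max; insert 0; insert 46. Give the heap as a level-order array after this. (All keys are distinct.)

[46, 21, 18, 2, 8, 9, 6, 1, 0, -3]

insert -3:
  append -3 at index 8 → [28, 21, 18, 2, 8, 9, 6, 1, -3] (no swap needed)
extract-max → returns 28:
  remove root 28; move last element -3 to root → [-3, 21, 18, 2, 8, 9, 6, 1]
  -3 vs larger child 21 at index 1, swap → [21, -3, 18, 2, 8, 9, 6, 1]
  -3 vs larger child 8 at index 4, swap → [21, 8, 18, 2, -3, 9, 6, 1]
insert 0:
  append 0 at index 8 → [21, 8, 18, 2, -3, 9, 6, 1, 0] (no swap needed)
insert 46:
  append 46 at index 9 → [21, 8, 18, 2, -3, 9, 6, 1, 0, 46]
  46 > parent -3 at index 4, swap → [21, 8, 18, 2, 46, 9, 6, 1, 0, -3]
  46 > parent 8 at index 1, swap → [21, 46, 18, 2, 8, 9, 6, 1, 0, -3]
  46 > parent 21 at index 0, swap → [46, 21, 18, 2, 8, 9, 6, 1, 0, -3]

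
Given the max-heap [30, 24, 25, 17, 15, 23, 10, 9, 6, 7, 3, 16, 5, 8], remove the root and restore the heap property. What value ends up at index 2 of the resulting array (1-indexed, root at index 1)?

24

remove root 30; move last element 8 to root → [8, 24, 25, 17, 15, 23, 10, 9, 6, 7, 3, 16, 5]
8 vs larger child 25 at index 3, swap → [25, 24, 8, 17, 15, 23, 10, 9, 6, 7, 3, 16, 5]
8 vs larger child 23 at index 6, swap → [25, 24, 23, 17, 15, 8, 10, 9, 6, 7, 3, 16, 5]
8 vs larger child 16 at index 12, swap → [25, 24, 23, 17, 15, 16, 10, 9, 6, 7, 3, 8, 5]
resulting array: [25, 24, 23, 17, 15, 16, 10, 9, 6, 7, 3, 8, 5]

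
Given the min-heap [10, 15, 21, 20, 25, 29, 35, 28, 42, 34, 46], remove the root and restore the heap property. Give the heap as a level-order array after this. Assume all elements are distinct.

[15, 20, 21, 28, 25, 29, 35, 46, 42, 34]

remove root 10; move last element 46 to root → [46, 15, 21, 20, 25, 29, 35, 28, 42, 34]
46 vs smaller child 15 at index 1, swap → [15, 46, 21, 20, 25, 29, 35, 28, 42, 34]
46 vs smaller child 20 at index 3, swap → [15, 20, 21, 46, 25, 29, 35, 28, 42, 34]
46 vs smaller child 28 at index 7, swap → [15, 20, 21, 28, 25, 29, 35, 46, 42, 34]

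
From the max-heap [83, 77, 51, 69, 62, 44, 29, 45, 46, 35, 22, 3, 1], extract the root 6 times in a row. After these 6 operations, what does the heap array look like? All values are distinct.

[45, 35, 44, 22, 1, 3, 29]

extract-max #1 returns 83:
  remove root 83; move last element 1 to root → [1, 77, 51, 69, 62, 44, 29, 45, 46, 35, 22, 3]
  1 vs larger child 77 at index 1, swap → [77, 1, 51, 69, 62, 44, 29, 45, 46, 35, 22, 3]
  1 vs larger child 69 at index 3, swap → [77, 69, 51, 1, 62, 44, 29, 45, 46, 35, 22, 3]
  1 vs larger child 46 at index 8, swap → [77, 69, 51, 46, 62, 44, 29, 45, 1, 35, 22, 3]
extract-max #2 returns 77:
  remove root 77; move last element 3 to root → [3, 69, 51, 46, 62, 44, 29, 45, 1, 35, 22]
  3 vs larger child 69 at index 1, swap → [69, 3, 51, 46, 62, 44, 29, 45, 1, 35, 22]
  3 vs larger child 62 at index 4, swap → [69, 62, 51, 46, 3, 44, 29, 45, 1, 35, 22]
  3 vs larger child 35 at index 9, swap → [69, 62, 51, 46, 35, 44, 29, 45, 1, 3, 22]
extract-max #3 returns 69:
  remove root 69; move last element 22 to root → [22, 62, 51, 46, 35, 44, 29, 45, 1, 3]
  22 vs larger child 62 at index 1, swap → [62, 22, 51, 46, 35, 44, 29, 45, 1, 3]
  22 vs larger child 46 at index 3, swap → [62, 46, 51, 22, 35, 44, 29, 45, 1, 3]
  22 vs larger child 45 at index 7, swap → [62, 46, 51, 45, 35, 44, 29, 22, 1, 3]
extract-max #4 returns 62:
  remove root 62; move last element 3 to root → [3, 46, 51, 45, 35, 44, 29, 22, 1]
  3 vs larger child 51 at index 2, swap → [51, 46, 3, 45, 35, 44, 29, 22, 1]
  3 vs larger child 44 at index 5, swap → [51, 46, 44, 45, 35, 3, 29, 22, 1]
extract-max #5 returns 51:
  remove root 51; move last element 1 to root → [1, 46, 44, 45, 35, 3, 29, 22]
  1 vs larger child 46 at index 1, swap → [46, 1, 44, 45, 35, 3, 29, 22]
  1 vs larger child 45 at index 3, swap → [46, 45, 44, 1, 35, 3, 29, 22]
  1 vs only child 22 at index 7, swap → [46, 45, 44, 22, 35, 3, 29, 1]
extract-max #6 returns 46:
  remove root 46; move last element 1 to root → [1, 45, 44, 22, 35, 3, 29]
  1 vs larger child 45 at index 1, swap → [45, 1, 44, 22, 35, 3, 29]
  1 vs larger child 35 at index 4, swap → [45, 35, 44, 22, 1, 3, 29]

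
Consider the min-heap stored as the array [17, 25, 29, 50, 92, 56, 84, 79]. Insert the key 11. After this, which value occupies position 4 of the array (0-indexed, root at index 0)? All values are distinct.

92

append 11 at index 8 → [17, 25, 29, 50, 92, 56, 84, 79, 11]
11 < parent 50 at index 3, swap → [17, 25, 29, 11, 92, 56, 84, 79, 50]
11 < parent 25 at index 1, swap → [17, 11, 29, 25, 92, 56, 84, 79, 50]
11 < parent 17 at index 0, swap → [11, 17, 29, 25, 92, 56, 84, 79, 50]
resulting array: [11, 17, 29, 25, 92, 56, 84, 79, 50]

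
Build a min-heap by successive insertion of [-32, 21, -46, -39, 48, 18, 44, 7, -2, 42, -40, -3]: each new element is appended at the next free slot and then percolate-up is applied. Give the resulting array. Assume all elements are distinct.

Insert -32:
  append -32 at index 0 → [-32] (no swap needed)
Insert 21:
  append 21 at index 1 → [-32, 21] (no swap needed)
Insert -46:
  append -46 at index 2 → [-32, 21, -46]
  -46 < parent -32 at index 0, swap → [-46, 21, -32]
Insert -39:
  append -39 at index 3 → [-46, 21, -32, -39]
  -39 < parent 21 at index 1, swap → [-46, -39, -32, 21]
Insert 48:
  append 48 at index 4 → [-46, -39, -32, 21, 48] (no swap needed)
Insert 18:
  append 18 at index 5 → [-46, -39, -32, 21, 48, 18] (no swap needed)
Insert 44:
  append 44 at index 6 → [-46, -39, -32, 21, 48, 18, 44] (no swap needed)
Insert 7:
  append 7 at index 7 → [-46, -39, -32, 21, 48, 18, 44, 7]
  7 < parent 21 at index 3, swap → [-46, -39, -32, 7, 48, 18, 44, 21]
Insert -2:
  append -2 at index 8 → [-46, -39, -32, 7, 48, 18, 44, 21, -2]
  -2 < parent 7 at index 3, swap → [-46, -39, -32, -2, 48, 18, 44, 21, 7]
Insert 42:
  append 42 at index 9 → [-46, -39, -32, -2, 48, 18, 44, 21, 7, 42]
  42 < parent 48 at index 4, swap → [-46, -39, -32, -2, 42, 18, 44, 21, 7, 48]
Insert -40:
  append -40 at index 10 → [-46, -39, -32, -2, 42, 18, 44, 21, 7, 48, -40]
  -40 < parent 42 at index 4, swap → [-46, -39, -32, -2, -40, 18, 44, 21, 7, 48, 42]
  -40 < parent -39 at index 1, swap → [-46, -40, -32, -2, -39, 18, 44, 21, 7, 48, 42]
Insert -3:
  append -3 at index 11 → [-46, -40, -32, -2, -39, 18, 44, 21, 7, 48, 42, -3]
  -3 < parent 18 at index 5, swap → [-46, -40, -32, -2, -39, -3, 44, 21, 7, 48, 42, 18]

[-46, -40, -32, -2, -39, -3, 44, 21, 7, 48, 42, 18]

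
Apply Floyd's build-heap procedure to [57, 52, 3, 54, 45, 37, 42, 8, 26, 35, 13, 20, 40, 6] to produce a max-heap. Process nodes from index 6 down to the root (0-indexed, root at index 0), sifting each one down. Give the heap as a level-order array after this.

sift down from index 6: already satisfies heap property
sift down from index 5:
  37 vs larger child 40 at index 12, swap → [57, 52, 3, 54, 45, 40, 42, 8, 26, 35, 13, 20, 37, 6]
sift down from index 4: already satisfies heap property
sift down from index 3: already satisfies heap property
sift down from index 2:
  3 vs larger child 42 at index 6, swap → [57, 52, 42, 54, 45, 40, 3, 8, 26, 35, 13, 20, 37, 6]
  3 vs only child 6 at index 13, swap → [57, 52, 42, 54, 45, 40, 6, 8, 26, 35, 13, 20, 37, 3]
sift down from index 1:
  52 vs larger child 54 at index 3, swap → [57, 54, 42, 52, 45, 40, 6, 8, 26, 35, 13, 20, 37, 3]
sift down from index 0: already satisfies heap property

[57, 54, 42, 52, 45, 40, 6, 8, 26, 35, 13, 20, 37, 3]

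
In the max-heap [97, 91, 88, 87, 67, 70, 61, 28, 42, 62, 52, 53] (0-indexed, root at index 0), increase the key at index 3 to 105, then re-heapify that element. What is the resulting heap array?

[105, 97, 88, 91, 67, 70, 61, 28, 42, 62, 52, 53]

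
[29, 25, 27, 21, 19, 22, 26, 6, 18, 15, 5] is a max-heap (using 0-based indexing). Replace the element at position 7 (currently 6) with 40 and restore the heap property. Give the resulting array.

[40, 29, 27, 25, 19, 22, 26, 21, 18, 15, 5]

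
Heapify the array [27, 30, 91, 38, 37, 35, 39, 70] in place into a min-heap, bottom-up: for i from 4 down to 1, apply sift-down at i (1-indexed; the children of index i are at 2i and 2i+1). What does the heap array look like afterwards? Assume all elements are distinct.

[27, 30, 35, 38, 37, 91, 39, 70]

sift down from index 4: already satisfies heap property
sift down from index 3:
  91 vs smaller child 35 at index 6, swap → [27, 30, 35, 38, 37, 91, 39, 70]
sift down from index 2: already satisfies heap property
sift down from index 1: already satisfies heap property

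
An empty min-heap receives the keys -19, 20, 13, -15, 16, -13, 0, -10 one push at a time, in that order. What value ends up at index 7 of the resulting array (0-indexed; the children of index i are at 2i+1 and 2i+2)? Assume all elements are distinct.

20

Insert -19:
  append -19 at index 0 → [-19] (no swap needed)
Insert 20:
  append 20 at index 1 → [-19, 20] (no swap needed)
Insert 13:
  append 13 at index 2 → [-19, 20, 13] (no swap needed)
Insert -15:
  append -15 at index 3 → [-19, 20, 13, -15]
  -15 < parent 20 at index 1, swap → [-19, -15, 13, 20]
Insert 16:
  append 16 at index 4 → [-19, -15, 13, 20, 16] (no swap needed)
Insert -13:
  append -13 at index 5 → [-19, -15, 13, 20, 16, -13]
  -13 < parent 13 at index 2, swap → [-19, -15, -13, 20, 16, 13]
Insert 0:
  append 0 at index 6 → [-19, -15, -13, 20, 16, 13, 0] (no swap needed)
Insert -10:
  append -10 at index 7 → [-19, -15, -13, 20, 16, 13, 0, -10]
  -10 < parent 20 at index 3, swap → [-19, -15, -13, -10, 16, 13, 0, 20]
resulting array: [-19, -15, -13, -10, 16, 13, 0, 20]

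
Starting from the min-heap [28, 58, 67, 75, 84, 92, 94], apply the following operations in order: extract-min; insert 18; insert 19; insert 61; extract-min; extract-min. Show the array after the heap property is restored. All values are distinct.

extract-min → returns 28:
  remove root 28; move last element 94 to root → [94, 58, 67, 75, 84, 92]
  94 vs smaller child 58 at index 1, swap → [58, 94, 67, 75, 84, 92]
  94 vs smaller child 75 at index 3, swap → [58, 75, 67, 94, 84, 92]
insert 18:
  append 18 at index 6 → [58, 75, 67, 94, 84, 92, 18]
  18 < parent 67 at index 2, swap → [58, 75, 18, 94, 84, 92, 67]
  18 < parent 58 at index 0, swap → [18, 75, 58, 94, 84, 92, 67]
insert 19:
  append 19 at index 7 → [18, 75, 58, 94, 84, 92, 67, 19]
  19 < parent 94 at index 3, swap → [18, 75, 58, 19, 84, 92, 67, 94]
  19 < parent 75 at index 1, swap → [18, 19, 58, 75, 84, 92, 67, 94]
insert 61:
  append 61 at index 8 → [18, 19, 58, 75, 84, 92, 67, 94, 61]
  61 < parent 75 at index 3, swap → [18, 19, 58, 61, 84, 92, 67, 94, 75]
extract-min → returns 18:
  remove root 18; move last element 75 to root → [75, 19, 58, 61, 84, 92, 67, 94]
  75 vs smaller child 19 at index 1, swap → [19, 75, 58, 61, 84, 92, 67, 94]
  75 vs smaller child 61 at index 3, swap → [19, 61, 58, 75, 84, 92, 67, 94]
extract-min → returns 19:
  remove root 19; move last element 94 to root → [94, 61, 58, 75, 84, 92, 67]
  94 vs smaller child 58 at index 2, swap → [58, 61, 94, 75, 84, 92, 67]
  94 vs smaller child 67 at index 6, swap → [58, 61, 67, 75, 84, 92, 94]

[58, 61, 67, 75, 84, 92, 94]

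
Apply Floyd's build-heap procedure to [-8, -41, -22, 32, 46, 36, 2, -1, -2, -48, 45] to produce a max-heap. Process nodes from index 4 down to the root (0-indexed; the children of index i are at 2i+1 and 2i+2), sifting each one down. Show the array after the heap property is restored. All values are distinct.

[46, 45, 36, 32, -8, -22, 2, -1, -2, -48, -41]

sift down from index 4: already satisfies heap property
sift down from index 3: already satisfies heap property
sift down from index 2:
  -22 vs larger child 36 at index 5, swap → [-8, -41, 36, 32, 46, -22, 2, -1, -2, -48, 45]
sift down from index 1:
  -41 vs larger child 46 at index 4, swap → [-8, 46, 36, 32, -41, -22, 2, -1, -2, -48, 45]
  -41 vs larger child 45 at index 10, swap → [-8, 46, 36, 32, 45, -22, 2, -1, -2, -48, -41]
sift down from index 0:
  -8 vs larger child 46 at index 1, swap → [46, -8, 36, 32, 45, -22, 2, -1, -2, -48, -41]
  -8 vs larger child 45 at index 4, swap → [46, 45, 36, 32, -8, -22, 2, -1, -2, -48, -41]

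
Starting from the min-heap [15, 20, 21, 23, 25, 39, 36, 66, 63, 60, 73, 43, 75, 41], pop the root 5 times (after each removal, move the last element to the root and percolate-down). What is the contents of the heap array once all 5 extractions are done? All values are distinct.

[36, 41, 39, 63, 43, 60, 75, 66, 73]

extract-min #1 returns 15:
  remove root 15; move last element 41 to root → [41, 20, 21, 23, 25, 39, 36, 66, 63, 60, 73, 43, 75]
  41 vs smaller child 20 at index 1, swap → [20, 41, 21, 23, 25, 39, 36, 66, 63, 60, 73, 43, 75]
  41 vs smaller child 23 at index 3, swap → [20, 23, 21, 41, 25, 39, 36, 66, 63, 60, 73, 43, 75]
extract-min #2 returns 20:
  remove root 20; move last element 75 to root → [75, 23, 21, 41, 25, 39, 36, 66, 63, 60, 73, 43]
  75 vs smaller child 21 at index 2, swap → [21, 23, 75, 41, 25, 39, 36, 66, 63, 60, 73, 43]
  75 vs smaller child 36 at index 6, swap → [21, 23, 36, 41, 25, 39, 75, 66, 63, 60, 73, 43]
extract-min #3 returns 21:
  remove root 21; move last element 43 to root → [43, 23, 36, 41, 25, 39, 75, 66, 63, 60, 73]
  43 vs smaller child 23 at index 1, swap → [23, 43, 36, 41, 25, 39, 75, 66, 63, 60, 73]
  43 vs smaller child 25 at index 4, swap → [23, 25, 36, 41, 43, 39, 75, 66, 63, 60, 73]
extract-min #4 returns 23:
  remove root 23; move last element 73 to root → [73, 25, 36, 41, 43, 39, 75, 66, 63, 60]
  73 vs smaller child 25 at index 1, swap → [25, 73, 36, 41, 43, 39, 75, 66, 63, 60]
  73 vs smaller child 41 at index 3, swap → [25, 41, 36, 73, 43, 39, 75, 66, 63, 60]
  73 vs smaller child 63 at index 8, swap → [25, 41, 36, 63, 43, 39, 75, 66, 73, 60]
extract-min #5 returns 25:
  remove root 25; move last element 60 to root → [60, 41, 36, 63, 43, 39, 75, 66, 73]
  60 vs smaller child 36 at index 2, swap → [36, 41, 60, 63, 43, 39, 75, 66, 73]
  60 vs smaller child 39 at index 5, swap → [36, 41, 39, 63, 43, 60, 75, 66, 73]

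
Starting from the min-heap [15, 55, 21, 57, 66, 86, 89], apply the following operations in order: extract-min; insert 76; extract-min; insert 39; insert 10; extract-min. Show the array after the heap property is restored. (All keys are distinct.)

extract-min → returns 15:
  remove root 15; move last element 89 to root → [89, 55, 21, 57, 66, 86]
  89 vs smaller child 21 at index 2, swap → [21, 55, 89, 57, 66, 86]
  89 vs only child 86 at index 5, swap → [21, 55, 86, 57, 66, 89]
insert 76:
  append 76 at index 6 → [21, 55, 86, 57, 66, 89, 76]
  76 < parent 86 at index 2, swap → [21, 55, 76, 57, 66, 89, 86]
extract-min → returns 21:
  remove root 21; move last element 86 to root → [86, 55, 76, 57, 66, 89]
  86 vs smaller child 55 at index 1, swap → [55, 86, 76, 57, 66, 89]
  86 vs smaller child 57 at index 3, swap → [55, 57, 76, 86, 66, 89]
insert 39:
  append 39 at index 6 → [55, 57, 76, 86, 66, 89, 39]
  39 < parent 76 at index 2, swap → [55, 57, 39, 86, 66, 89, 76]
  39 < parent 55 at index 0, swap → [39, 57, 55, 86, 66, 89, 76]
insert 10:
  append 10 at index 7 → [39, 57, 55, 86, 66, 89, 76, 10]
  10 < parent 86 at index 3, swap → [39, 57, 55, 10, 66, 89, 76, 86]
  10 < parent 57 at index 1, swap → [39, 10, 55, 57, 66, 89, 76, 86]
  10 < parent 39 at index 0, swap → [10, 39, 55, 57, 66, 89, 76, 86]
extract-min → returns 10:
  remove root 10; move last element 86 to root → [86, 39, 55, 57, 66, 89, 76]
  86 vs smaller child 39 at index 1, swap → [39, 86, 55, 57, 66, 89, 76]
  86 vs smaller child 57 at index 3, swap → [39, 57, 55, 86, 66, 89, 76]

[39, 57, 55, 86, 66, 89, 76]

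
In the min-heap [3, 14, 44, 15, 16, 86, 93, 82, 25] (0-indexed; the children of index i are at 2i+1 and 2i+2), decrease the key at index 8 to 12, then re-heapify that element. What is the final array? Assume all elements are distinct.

[3, 12, 44, 14, 16, 86, 93, 82, 15]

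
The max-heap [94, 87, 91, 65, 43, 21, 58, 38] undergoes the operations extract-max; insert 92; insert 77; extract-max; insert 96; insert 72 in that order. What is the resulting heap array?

extract-max → returns 94:
  remove root 94; move last element 38 to root → [38, 87, 91, 65, 43, 21, 58]
  38 vs larger child 91 at index 2, swap → [91, 87, 38, 65, 43, 21, 58]
  38 vs larger child 58 at index 6, swap → [91, 87, 58, 65, 43, 21, 38]
insert 92:
  append 92 at index 7 → [91, 87, 58, 65, 43, 21, 38, 92]
  92 > parent 65 at index 3, swap → [91, 87, 58, 92, 43, 21, 38, 65]
  92 > parent 87 at index 1, swap → [91, 92, 58, 87, 43, 21, 38, 65]
  92 > parent 91 at index 0, swap → [92, 91, 58, 87, 43, 21, 38, 65]
insert 77:
  append 77 at index 8 → [92, 91, 58, 87, 43, 21, 38, 65, 77] (no swap needed)
extract-max → returns 92:
  remove root 92; move last element 77 to root → [77, 91, 58, 87, 43, 21, 38, 65]
  77 vs larger child 91 at index 1, swap → [91, 77, 58, 87, 43, 21, 38, 65]
  77 vs larger child 87 at index 3, swap → [91, 87, 58, 77, 43, 21, 38, 65]
insert 96:
  append 96 at index 8 → [91, 87, 58, 77, 43, 21, 38, 65, 96]
  96 > parent 77 at index 3, swap → [91, 87, 58, 96, 43, 21, 38, 65, 77]
  96 > parent 87 at index 1, swap → [91, 96, 58, 87, 43, 21, 38, 65, 77]
  96 > parent 91 at index 0, swap → [96, 91, 58, 87, 43, 21, 38, 65, 77]
insert 72:
  append 72 at index 9 → [96, 91, 58, 87, 43, 21, 38, 65, 77, 72]
  72 > parent 43 at index 4, swap → [96, 91, 58, 87, 72, 21, 38, 65, 77, 43]

[96, 91, 58, 87, 72, 21, 38, 65, 77, 43]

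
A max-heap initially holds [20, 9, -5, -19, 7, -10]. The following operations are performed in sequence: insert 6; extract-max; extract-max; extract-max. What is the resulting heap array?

[6, -5, -10, -19]

insert 6:
  append 6 at index 6 → [20, 9, -5, -19, 7, -10, 6]
  6 > parent -5 at index 2, swap → [20, 9, 6, -19, 7, -10, -5]
extract-max → returns 20:
  remove root 20; move last element -5 to root → [-5, 9, 6, -19, 7, -10]
  -5 vs larger child 9 at index 1, swap → [9, -5, 6, -19, 7, -10]
  -5 vs larger child 7 at index 4, swap → [9, 7, 6, -19, -5, -10]
extract-max → returns 9:
  remove root 9; move last element -10 to root → [-10, 7, 6, -19, -5]
  -10 vs larger child 7 at index 1, swap → [7, -10, 6, -19, -5]
  -10 vs larger child -5 at index 4, swap → [7, -5, 6, -19, -10]
extract-max → returns 7:
  remove root 7; move last element -10 to root → [-10, -5, 6, -19]
  -10 vs larger child 6 at index 2, swap → [6, -5, -10, -19]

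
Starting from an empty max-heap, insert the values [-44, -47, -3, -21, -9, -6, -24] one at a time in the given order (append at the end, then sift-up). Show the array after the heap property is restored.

Insert -44:
  append -44 at index 0 → [-44] (no swap needed)
Insert -47:
  append -47 at index 1 → [-44, -47] (no swap needed)
Insert -3:
  append -3 at index 2 → [-44, -47, -3]
  -3 > parent -44 at index 0, swap → [-3, -47, -44]
Insert -21:
  append -21 at index 3 → [-3, -47, -44, -21]
  -21 > parent -47 at index 1, swap → [-3, -21, -44, -47]
Insert -9:
  append -9 at index 4 → [-3, -21, -44, -47, -9]
  -9 > parent -21 at index 1, swap → [-3, -9, -44, -47, -21]
Insert -6:
  append -6 at index 5 → [-3, -9, -44, -47, -21, -6]
  -6 > parent -44 at index 2, swap → [-3, -9, -6, -47, -21, -44]
Insert -24:
  append -24 at index 6 → [-3, -9, -6, -47, -21, -44, -24] (no swap needed)

[-3, -9, -6, -47, -21, -44, -24]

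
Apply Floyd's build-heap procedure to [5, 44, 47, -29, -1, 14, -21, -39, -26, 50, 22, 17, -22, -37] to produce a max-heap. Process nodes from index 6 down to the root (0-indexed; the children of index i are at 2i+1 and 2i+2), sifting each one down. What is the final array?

sift down from index 6: already satisfies heap property
sift down from index 5:
  14 vs larger child 17 at index 11, swap → [5, 44, 47, -29, -1, 17, -21, -39, -26, 50, 22, 14, -22, -37]
sift down from index 4:
  -1 vs larger child 50 at index 9, swap → [5, 44, 47, -29, 50, 17, -21, -39, -26, -1, 22, 14, -22, -37]
sift down from index 3:
  -29 vs larger child -26 at index 8, swap → [5, 44, 47, -26, 50, 17, -21, -39, -29, -1, 22, 14, -22, -37]
sift down from index 2: already satisfies heap property
sift down from index 1:
  44 vs larger child 50 at index 4, swap → [5, 50, 47, -26, 44, 17, -21, -39, -29, -1, 22, 14, -22, -37]
sift down from index 0:
  5 vs larger child 50 at index 1, swap → [50, 5, 47, -26, 44, 17, -21, -39, -29, -1, 22, 14, -22, -37]
  5 vs larger child 44 at index 4, swap → [50, 44, 47, -26, 5, 17, -21, -39, -29, -1, 22, 14, -22, -37]
  5 vs larger child 22 at index 10, swap → [50, 44, 47, -26, 22, 17, -21, -39, -29, -1, 5, 14, -22, -37]

[50, 44, 47, -26, 22, 17, -21, -39, -29, -1, 5, 14, -22, -37]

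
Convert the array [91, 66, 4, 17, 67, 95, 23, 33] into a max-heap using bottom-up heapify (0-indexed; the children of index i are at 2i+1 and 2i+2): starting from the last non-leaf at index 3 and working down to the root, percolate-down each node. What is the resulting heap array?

[95, 67, 91, 33, 66, 4, 23, 17]

sift down from index 3:
  17 vs only child 33 at index 7, swap → [91, 66, 4, 33, 67, 95, 23, 17]
sift down from index 2:
  4 vs larger child 95 at index 5, swap → [91, 66, 95, 33, 67, 4, 23, 17]
sift down from index 1:
  66 vs larger child 67 at index 4, swap → [91, 67, 95, 33, 66, 4, 23, 17]
sift down from index 0:
  91 vs larger child 95 at index 2, swap → [95, 67, 91, 33, 66, 4, 23, 17]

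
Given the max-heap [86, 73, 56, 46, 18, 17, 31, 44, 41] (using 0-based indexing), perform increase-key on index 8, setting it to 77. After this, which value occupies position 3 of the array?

set index 8 from 41 to 77 → [86, 73, 56, 46, 18, 17, 31, 44, 77]
77 > parent 46 at index 3, swap → [86, 73, 56, 77, 18, 17, 31, 44, 46]
77 > parent 73 at index 1, swap → [86, 77, 56, 73, 18, 17, 31, 44, 46]
resulting array: [86, 77, 56, 73, 18, 17, 31, 44, 46]

73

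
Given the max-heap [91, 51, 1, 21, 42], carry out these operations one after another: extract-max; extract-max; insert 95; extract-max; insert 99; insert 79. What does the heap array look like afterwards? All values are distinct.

[99, 79, 1, 21, 42]

extract-max → returns 91:
  remove root 91; move last element 42 to root → [42, 51, 1, 21]
  42 vs larger child 51 at index 1, swap → [51, 42, 1, 21]
extract-max → returns 51:
  remove root 51; move last element 21 to root → [21, 42, 1]
  21 vs larger child 42 at index 1, swap → [42, 21, 1]
insert 95:
  append 95 at index 3 → [42, 21, 1, 95]
  95 > parent 21 at index 1, swap → [42, 95, 1, 21]
  95 > parent 42 at index 0, swap → [95, 42, 1, 21]
extract-max → returns 95:
  remove root 95; move last element 21 to root → [21, 42, 1]
  21 vs larger child 42 at index 1, swap → [42, 21, 1]
insert 99:
  append 99 at index 3 → [42, 21, 1, 99]
  99 > parent 21 at index 1, swap → [42, 99, 1, 21]
  99 > parent 42 at index 0, swap → [99, 42, 1, 21]
insert 79:
  append 79 at index 4 → [99, 42, 1, 21, 79]
  79 > parent 42 at index 1, swap → [99, 79, 1, 21, 42]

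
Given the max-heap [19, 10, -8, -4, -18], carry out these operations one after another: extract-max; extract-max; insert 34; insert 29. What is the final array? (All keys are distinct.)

[34, 29, -8, -18, -4]

extract-max → returns 19:
  remove root 19; move last element -18 to root → [-18, 10, -8, -4]
  -18 vs larger child 10 at index 1, swap → [10, -18, -8, -4]
  -18 vs only child -4 at index 3, swap → [10, -4, -8, -18]
extract-max → returns 10:
  remove root 10; move last element -18 to root → [-18, -4, -8]
  -18 vs larger child -4 at index 1, swap → [-4, -18, -8]
insert 34:
  append 34 at index 3 → [-4, -18, -8, 34]
  34 > parent -18 at index 1, swap → [-4, 34, -8, -18]
  34 > parent -4 at index 0, swap → [34, -4, -8, -18]
insert 29:
  append 29 at index 4 → [34, -4, -8, -18, 29]
  29 > parent -4 at index 1, swap → [34, 29, -8, -18, -4]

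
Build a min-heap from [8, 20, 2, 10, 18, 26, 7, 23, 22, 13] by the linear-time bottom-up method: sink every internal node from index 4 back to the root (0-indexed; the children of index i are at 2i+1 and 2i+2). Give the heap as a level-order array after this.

[2, 10, 7, 20, 13, 26, 8, 23, 22, 18]

sift down from index 4:
  18 vs only child 13 at index 9, swap → [8, 20, 2, 10, 13, 26, 7, 23, 22, 18]
sift down from index 3: already satisfies heap property
sift down from index 2: already satisfies heap property
sift down from index 1:
  20 vs smaller child 10 at index 3, swap → [8, 10, 2, 20, 13, 26, 7, 23, 22, 18]
sift down from index 0:
  8 vs smaller child 2 at index 2, swap → [2, 10, 8, 20, 13, 26, 7, 23, 22, 18]
  8 vs smaller child 7 at index 6, swap → [2, 10, 7, 20, 13, 26, 8, 23, 22, 18]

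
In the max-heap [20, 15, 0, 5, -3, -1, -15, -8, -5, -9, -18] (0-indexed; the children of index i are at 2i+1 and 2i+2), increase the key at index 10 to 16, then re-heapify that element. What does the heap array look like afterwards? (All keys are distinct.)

[20, 16, 0, 5, 15, -1, -15, -8, -5, -9, -3]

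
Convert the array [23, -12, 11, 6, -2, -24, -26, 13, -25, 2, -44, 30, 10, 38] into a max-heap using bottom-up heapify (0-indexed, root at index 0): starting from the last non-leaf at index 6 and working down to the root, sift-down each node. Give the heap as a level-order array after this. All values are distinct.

[38, 13, 30, 6, 2, 23, 11, -12, -25, -2, -44, -24, 10, -26]

sift down from index 6:
  -26 vs only child 38 at index 13, swap → [23, -12, 11, 6, -2, -24, 38, 13, -25, 2, -44, 30, 10, -26]
sift down from index 5:
  -24 vs larger child 30 at index 11, swap → [23, -12, 11, 6, -2, 30, 38, 13, -25, 2, -44, -24, 10, -26]
sift down from index 4:
  -2 vs larger child 2 at index 9, swap → [23, -12, 11, 6, 2, 30, 38, 13, -25, -2, -44, -24, 10, -26]
sift down from index 3:
  6 vs larger child 13 at index 7, swap → [23, -12, 11, 13, 2, 30, 38, 6, -25, -2, -44, -24, 10, -26]
sift down from index 2:
  11 vs larger child 38 at index 6, swap → [23, -12, 38, 13, 2, 30, 11, 6, -25, -2, -44, -24, 10, -26]
sift down from index 1:
  -12 vs larger child 13 at index 3, swap → [23, 13, 38, -12, 2, 30, 11, 6, -25, -2, -44, -24, 10, -26]
  -12 vs larger child 6 at index 7, swap → [23, 13, 38, 6, 2, 30, 11, -12, -25, -2, -44, -24, 10, -26]
sift down from index 0:
  23 vs larger child 38 at index 2, swap → [38, 13, 23, 6, 2, 30, 11, -12, -25, -2, -44, -24, 10, -26]
  23 vs larger child 30 at index 5, swap → [38, 13, 30, 6, 2, 23, 11, -12, -25, -2, -44, -24, 10, -26]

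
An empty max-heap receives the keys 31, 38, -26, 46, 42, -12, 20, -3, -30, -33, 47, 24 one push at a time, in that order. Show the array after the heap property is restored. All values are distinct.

Insert 31:
  append 31 at index 0 → [31] (no swap needed)
Insert 38:
  append 38 at index 1 → [31, 38]
  38 > parent 31 at index 0, swap → [38, 31]
Insert -26:
  append -26 at index 2 → [38, 31, -26] (no swap needed)
Insert 46:
  append 46 at index 3 → [38, 31, -26, 46]
  46 > parent 31 at index 1, swap → [38, 46, -26, 31]
  46 > parent 38 at index 0, swap → [46, 38, -26, 31]
Insert 42:
  append 42 at index 4 → [46, 38, -26, 31, 42]
  42 > parent 38 at index 1, swap → [46, 42, -26, 31, 38]
Insert -12:
  append -12 at index 5 → [46, 42, -26, 31, 38, -12]
  -12 > parent -26 at index 2, swap → [46, 42, -12, 31, 38, -26]
Insert 20:
  append 20 at index 6 → [46, 42, -12, 31, 38, -26, 20]
  20 > parent -12 at index 2, swap → [46, 42, 20, 31, 38, -26, -12]
Insert -3:
  append -3 at index 7 → [46, 42, 20, 31, 38, -26, -12, -3] (no swap needed)
Insert -30:
  append -30 at index 8 → [46, 42, 20, 31, 38, -26, -12, -3, -30] (no swap needed)
Insert -33:
  append -33 at index 9 → [46, 42, 20, 31, 38, -26, -12, -3, -30, -33] (no swap needed)
Insert 47:
  append 47 at index 10 → [46, 42, 20, 31, 38, -26, -12, -3, -30, -33, 47]
  47 > parent 38 at index 4, swap → [46, 42, 20, 31, 47, -26, -12, -3, -30, -33, 38]
  47 > parent 42 at index 1, swap → [46, 47, 20, 31, 42, -26, -12, -3, -30, -33, 38]
  47 > parent 46 at index 0, swap → [47, 46, 20, 31, 42, -26, -12, -3, -30, -33, 38]
Insert 24:
  append 24 at index 11 → [47, 46, 20, 31, 42, -26, -12, -3, -30, -33, 38, 24]
  24 > parent -26 at index 5, swap → [47, 46, 20, 31, 42, 24, -12, -3, -30, -33, 38, -26]
  24 > parent 20 at index 2, swap → [47, 46, 24, 31, 42, 20, -12, -3, -30, -33, 38, -26]

[47, 46, 24, 31, 42, 20, -12, -3, -30, -33, 38, -26]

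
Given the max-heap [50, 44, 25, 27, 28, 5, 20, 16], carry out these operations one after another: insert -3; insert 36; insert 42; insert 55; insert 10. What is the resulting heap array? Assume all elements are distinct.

insert -3:
  append -3 at index 8 → [50, 44, 25, 27, 28, 5, 20, 16, -3] (no swap needed)
insert 36:
  append 36 at index 9 → [50, 44, 25, 27, 28, 5, 20, 16, -3, 36]
  36 > parent 28 at index 4, swap → [50, 44, 25, 27, 36, 5, 20, 16, -3, 28]
insert 42:
  append 42 at index 10 → [50, 44, 25, 27, 36, 5, 20, 16, -3, 28, 42]
  42 > parent 36 at index 4, swap → [50, 44, 25, 27, 42, 5, 20, 16, -3, 28, 36]
insert 55:
  append 55 at index 11 → [50, 44, 25, 27, 42, 5, 20, 16, -3, 28, 36, 55]
  55 > parent 5 at index 5, swap → [50, 44, 25, 27, 42, 55, 20, 16, -3, 28, 36, 5]
  55 > parent 25 at index 2, swap → [50, 44, 55, 27, 42, 25, 20, 16, -3, 28, 36, 5]
  55 > parent 50 at index 0, swap → [55, 44, 50, 27, 42, 25, 20, 16, -3, 28, 36, 5]
insert 10:
  append 10 at index 12 → [55, 44, 50, 27, 42, 25, 20, 16, -3, 28, 36, 5, 10] (no swap needed)

[55, 44, 50, 27, 42, 25, 20, 16, -3, 28, 36, 5, 10]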